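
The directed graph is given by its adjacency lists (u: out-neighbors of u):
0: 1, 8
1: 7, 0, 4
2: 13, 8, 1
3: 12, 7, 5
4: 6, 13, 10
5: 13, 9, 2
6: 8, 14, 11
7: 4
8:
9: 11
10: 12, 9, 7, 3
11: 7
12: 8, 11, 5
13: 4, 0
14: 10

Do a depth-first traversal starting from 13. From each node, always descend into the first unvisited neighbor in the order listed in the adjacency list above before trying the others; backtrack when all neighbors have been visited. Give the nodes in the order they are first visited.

Visit 13
13 → 4
4 → 6
6 → 8
6 → 14
14 → 10
10 → 12
12 → 11
11 → 7
12 → 5
5 → 9
5 → 2
2 → 1
1 → 0
10 → 3

13, 4, 6, 8, 14, 10, 12, 11, 7, 5, 9, 2, 1, 0, 3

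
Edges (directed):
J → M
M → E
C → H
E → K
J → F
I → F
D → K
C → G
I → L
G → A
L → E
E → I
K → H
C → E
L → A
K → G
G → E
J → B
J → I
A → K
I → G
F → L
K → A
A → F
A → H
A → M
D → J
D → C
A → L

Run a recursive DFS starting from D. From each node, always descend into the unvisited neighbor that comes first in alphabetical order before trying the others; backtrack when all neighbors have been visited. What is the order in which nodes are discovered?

Visit D
D → C
C → E
E → I
I → F
F → L
L → A
A → H
A → K
K → G
A → M
D → J
J → B

D, C, E, I, F, L, A, H, K, G, M, J, B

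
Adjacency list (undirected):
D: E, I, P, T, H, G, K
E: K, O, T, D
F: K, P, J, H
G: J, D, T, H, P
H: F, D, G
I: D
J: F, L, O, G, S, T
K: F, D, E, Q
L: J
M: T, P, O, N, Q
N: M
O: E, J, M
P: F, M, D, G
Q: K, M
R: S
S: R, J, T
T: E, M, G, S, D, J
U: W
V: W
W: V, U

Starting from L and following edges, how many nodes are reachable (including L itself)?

17

BFS from L visits: L, J, F, O, G, S, T, K, P, H, E, M, D, R, Q, N, I
Reachable nodes: 17 of 20 total.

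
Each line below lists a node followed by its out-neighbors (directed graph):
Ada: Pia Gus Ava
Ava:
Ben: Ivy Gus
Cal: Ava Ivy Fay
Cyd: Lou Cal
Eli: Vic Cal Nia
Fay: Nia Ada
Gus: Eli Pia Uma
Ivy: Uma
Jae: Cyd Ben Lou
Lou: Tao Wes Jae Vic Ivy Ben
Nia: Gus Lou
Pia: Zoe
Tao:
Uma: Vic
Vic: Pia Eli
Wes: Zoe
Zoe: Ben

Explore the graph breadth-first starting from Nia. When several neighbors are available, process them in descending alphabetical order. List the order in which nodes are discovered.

Nia, Lou, Gus, Wes, Vic, Tao, Jae, Ivy, Ben, Uma, Pia, Eli, Zoe, Cyd, Cal, Fay, Ava, Ada

Visit Nia; enqueue Lou, Gus → queue [Lou, Gus]
Visit Lou; enqueue Wes, Vic, Tao, Jae, Ivy, Ben → queue [Gus, Wes, Vic, Tao, Jae, Ivy, Ben]
Visit Gus; enqueue Uma, Pia, Eli → queue [Wes, Vic, Tao, Jae, Ivy, Ben, Uma, Pia, Eli]
Visit Wes; enqueue Zoe → queue [Vic, Tao, Jae, Ivy, Ben, Uma, Pia, Eli, Zoe]
Visit Vic → queue [Tao, Jae, Ivy, Ben, Uma, Pia, Eli, Zoe]
Visit Tao → queue [Jae, Ivy, Ben, Uma, Pia, Eli, Zoe]
Visit Jae; enqueue Cyd → queue [Ivy, Ben, Uma, Pia, Eli, Zoe, Cyd]
Visit Ivy → queue [Ben, Uma, Pia, Eli, Zoe, Cyd]
Visit Ben → queue [Uma, Pia, Eli, Zoe, Cyd]
Visit Uma → queue [Pia, Eli, Zoe, Cyd]
Visit Pia → queue [Eli, Zoe, Cyd]
Visit Eli; enqueue Cal → queue [Zoe, Cyd, Cal]
Visit Zoe → queue [Cyd, Cal]
Visit Cyd → queue [Cal]
Visit Cal; enqueue Fay, Ava → queue [Fay, Ava]
Visit Fay; enqueue Ada → queue [Ava, Ada]
Visit Ava → queue [Ada]
Visit Ada → queue []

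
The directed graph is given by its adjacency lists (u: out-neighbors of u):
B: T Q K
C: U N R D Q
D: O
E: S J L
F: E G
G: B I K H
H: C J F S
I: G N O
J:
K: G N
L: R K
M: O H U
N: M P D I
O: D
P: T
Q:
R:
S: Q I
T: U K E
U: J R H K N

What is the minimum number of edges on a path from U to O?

Level 0: U
Level 1: H, J, K, N, R
Level 2: C, D, F, G, I, M, P, S
Level 3: B, E, O, Q, T
Level 4: L
O first appears at level 3.

3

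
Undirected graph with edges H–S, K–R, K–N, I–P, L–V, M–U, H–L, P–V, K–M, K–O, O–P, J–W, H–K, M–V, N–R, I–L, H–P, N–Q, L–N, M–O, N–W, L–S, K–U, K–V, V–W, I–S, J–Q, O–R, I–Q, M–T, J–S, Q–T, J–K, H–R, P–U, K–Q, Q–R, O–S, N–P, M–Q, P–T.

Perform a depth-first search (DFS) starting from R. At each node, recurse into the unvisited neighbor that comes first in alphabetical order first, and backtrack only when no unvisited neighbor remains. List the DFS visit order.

Visit R
R → H
H → K
K → J
J → Q
Q → I
I → L
L → N
N → P
P → O
O → M
M → T
M → U
M → V
V → W
O → S

R, H, K, J, Q, I, L, N, P, O, M, T, U, V, W, S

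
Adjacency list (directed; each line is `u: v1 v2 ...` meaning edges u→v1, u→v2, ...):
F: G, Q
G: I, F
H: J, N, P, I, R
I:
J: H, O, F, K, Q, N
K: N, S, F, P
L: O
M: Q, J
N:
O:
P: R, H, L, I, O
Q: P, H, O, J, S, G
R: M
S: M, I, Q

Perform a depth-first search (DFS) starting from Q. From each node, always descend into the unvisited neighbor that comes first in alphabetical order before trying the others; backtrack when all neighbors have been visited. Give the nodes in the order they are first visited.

Visit Q
Q → G
G → F
G → I
Q → H
H → J
J → K
K → N
K → P
P → L
L → O
P → R
R → M
K → S

Q G F I H J K N P L O R M S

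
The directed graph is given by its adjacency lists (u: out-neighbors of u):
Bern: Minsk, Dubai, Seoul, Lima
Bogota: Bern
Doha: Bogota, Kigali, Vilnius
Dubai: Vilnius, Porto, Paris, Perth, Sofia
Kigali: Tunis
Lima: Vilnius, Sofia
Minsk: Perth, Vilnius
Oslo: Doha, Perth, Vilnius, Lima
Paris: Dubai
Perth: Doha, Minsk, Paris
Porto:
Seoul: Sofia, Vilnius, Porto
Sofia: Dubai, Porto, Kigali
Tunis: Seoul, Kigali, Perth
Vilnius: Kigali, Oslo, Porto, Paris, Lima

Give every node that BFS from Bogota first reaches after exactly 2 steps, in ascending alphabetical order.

Level 0: Bogota
Level 1: Bern
Level 2: Dubai, Lima, Minsk, Seoul
Level 3: Paris, Perth, Porto, Sofia, Vilnius
Level 4: Doha, Kigali, Oslo
Level 5: Tunis

Dubai, Lima, Minsk, Seoul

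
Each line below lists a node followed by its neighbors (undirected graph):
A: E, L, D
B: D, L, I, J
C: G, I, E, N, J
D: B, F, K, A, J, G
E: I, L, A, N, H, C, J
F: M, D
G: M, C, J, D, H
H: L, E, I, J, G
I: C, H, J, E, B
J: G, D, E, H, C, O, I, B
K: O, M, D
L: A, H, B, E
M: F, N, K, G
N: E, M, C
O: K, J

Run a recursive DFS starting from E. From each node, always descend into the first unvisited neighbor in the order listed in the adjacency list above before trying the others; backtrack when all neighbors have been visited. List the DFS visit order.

E, I, C, G, M, F, D, B, L, A, H, J, O, K, N

Visit E
E → I
I → C
C → G
G → M
M → F
F → D
D → B
B → L
L → A
L → H
H → J
J → O
O → K
M → N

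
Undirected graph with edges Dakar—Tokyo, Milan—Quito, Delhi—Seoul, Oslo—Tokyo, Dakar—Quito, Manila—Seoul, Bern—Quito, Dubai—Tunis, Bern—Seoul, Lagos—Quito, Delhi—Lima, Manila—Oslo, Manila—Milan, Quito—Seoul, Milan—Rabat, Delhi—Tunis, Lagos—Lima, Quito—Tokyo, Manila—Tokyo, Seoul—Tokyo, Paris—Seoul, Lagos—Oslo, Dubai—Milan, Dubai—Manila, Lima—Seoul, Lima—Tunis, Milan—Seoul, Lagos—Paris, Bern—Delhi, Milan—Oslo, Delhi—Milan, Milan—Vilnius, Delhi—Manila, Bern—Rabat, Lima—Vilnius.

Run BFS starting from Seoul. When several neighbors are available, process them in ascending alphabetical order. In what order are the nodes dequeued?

Visit Seoul; enqueue Bern, Delhi, Lima, Manila, Milan, Paris, Quito, Tokyo → queue [Bern, Delhi, Lima, Manila, Milan, Paris, Quito, Tokyo]
Visit Bern; enqueue Rabat → queue [Delhi, Lima, Manila, Milan, Paris, Quito, Tokyo, Rabat]
Visit Delhi; enqueue Tunis → queue [Lima, Manila, Milan, Paris, Quito, Tokyo, Rabat, Tunis]
Visit Lima; enqueue Lagos, Vilnius → queue [Manila, Milan, Paris, Quito, Tokyo, Rabat, Tunis, Lagos, Vilnius]
Visit Manila; enqueue Dubai, Oslo → queue [Milan, Paris, Quito, Tokyo, Rabat, Tunis, Lagos, Vilnius, Dubai, Oslo]
Visit Milan → queue [Paris, Quito, Tokyo, Rabat, Tunis, Lagos, Vilnius, Dubai, Oslo]
Visit Paris → queue [Quito, Tokyo, Rabat, Tunis, Lagos, Vilnius, Dubai, Oslo]
Visit Quito; enqueue Dakar → queue [Tokyo, Rabat, Tunis, Lagos, Vilnius, Dubai, Oslo, Dakar]
Visit Tokyo → queue [Rabat, Tunis, Lagos, Vilnius, Dubai, Oslo, Dakar]
Visit Rabat → queue [Tunis, Lagos, Vilnius, Dubai, Oslo, Dakar]
Visit Tunis → queue [Lagos, Vilnius, Dubai, Oslo, Dakar]
Visit Lagos → queue [Vilnius, Dubai, Oslo, Dakar]
Visit Vilnius → queue [Dubai, Oslo, Dakar]
Visit Dubai → queue [Oslo, Dakar]
Visit Oslo → queue [Dakar]
Visit Dakar → queue []

Seoul → Bern → Delhi → Lima → Manila → Milan → Paris → Quito → Tokyo → Rabat → Tunis → Lagos → Vilnius → Dubai → Oslo → Dakar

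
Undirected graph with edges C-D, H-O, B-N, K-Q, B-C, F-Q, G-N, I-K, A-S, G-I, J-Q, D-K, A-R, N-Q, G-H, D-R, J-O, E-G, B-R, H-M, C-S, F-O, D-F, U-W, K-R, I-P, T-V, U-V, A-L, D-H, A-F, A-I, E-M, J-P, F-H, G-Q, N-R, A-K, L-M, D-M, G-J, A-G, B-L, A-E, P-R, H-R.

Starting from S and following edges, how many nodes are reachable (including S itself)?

19

BFS from S visits: S, C, A, D, B, R, L, K, I, G, F, E, M, H, N, P, Q, J, O
Reachable nodes: 19 of 23 total.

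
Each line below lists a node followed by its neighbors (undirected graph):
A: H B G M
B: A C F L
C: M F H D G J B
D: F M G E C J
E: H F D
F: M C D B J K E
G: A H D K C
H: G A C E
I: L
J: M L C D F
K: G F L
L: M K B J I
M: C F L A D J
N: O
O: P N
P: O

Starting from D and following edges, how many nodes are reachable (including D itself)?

13

BFS from D visits: D, F, M, G, E, C, J, B, K, L, A, H, I
Reachable nodes: 13 of 16 total.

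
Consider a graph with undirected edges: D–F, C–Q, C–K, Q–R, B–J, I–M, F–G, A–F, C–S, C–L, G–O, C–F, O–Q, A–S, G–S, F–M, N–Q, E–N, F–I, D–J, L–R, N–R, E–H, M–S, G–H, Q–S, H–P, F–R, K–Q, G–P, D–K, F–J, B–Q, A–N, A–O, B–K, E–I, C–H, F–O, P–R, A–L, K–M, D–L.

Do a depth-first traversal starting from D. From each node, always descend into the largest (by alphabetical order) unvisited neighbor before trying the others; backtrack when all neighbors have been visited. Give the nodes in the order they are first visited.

D -> L -> R -> Q -> S -> M -> K -> C -> H -> P -> G -> O -> F -> J -> B -> I -> E -> N -> A

Visit D
D → L
L → R
R → Q
Q → S
S → M
M → K
K → C
C → H
H → P
P → G
G → O
O → F
F → J
J → B
F → I
I → E
E → N
N → A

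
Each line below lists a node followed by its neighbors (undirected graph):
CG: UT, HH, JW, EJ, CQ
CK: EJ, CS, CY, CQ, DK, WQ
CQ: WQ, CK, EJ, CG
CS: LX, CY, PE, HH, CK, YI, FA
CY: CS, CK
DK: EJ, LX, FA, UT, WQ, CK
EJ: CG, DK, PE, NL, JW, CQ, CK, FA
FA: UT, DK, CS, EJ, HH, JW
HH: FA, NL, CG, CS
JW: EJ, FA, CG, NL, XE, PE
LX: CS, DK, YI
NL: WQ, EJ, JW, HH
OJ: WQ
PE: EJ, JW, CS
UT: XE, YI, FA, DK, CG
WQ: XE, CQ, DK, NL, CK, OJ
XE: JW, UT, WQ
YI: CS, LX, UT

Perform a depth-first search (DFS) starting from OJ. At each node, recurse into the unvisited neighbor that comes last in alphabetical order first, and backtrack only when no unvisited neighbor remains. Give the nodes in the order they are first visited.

Visit OJ
OJ → WQ
WQ → XE
XE → UT
UT → YI
YI → LX
LX → DK
DK → FA
FA → JW
JW → PE
PE → EJ
EJ → NL
NL → HH
HH → CS
CS → CY
CY → CK
CK → CQ
CQ → CG

OJ WQ XE UT YI LX DK FA JW PE EJ NL HH CS CY CK CQ CG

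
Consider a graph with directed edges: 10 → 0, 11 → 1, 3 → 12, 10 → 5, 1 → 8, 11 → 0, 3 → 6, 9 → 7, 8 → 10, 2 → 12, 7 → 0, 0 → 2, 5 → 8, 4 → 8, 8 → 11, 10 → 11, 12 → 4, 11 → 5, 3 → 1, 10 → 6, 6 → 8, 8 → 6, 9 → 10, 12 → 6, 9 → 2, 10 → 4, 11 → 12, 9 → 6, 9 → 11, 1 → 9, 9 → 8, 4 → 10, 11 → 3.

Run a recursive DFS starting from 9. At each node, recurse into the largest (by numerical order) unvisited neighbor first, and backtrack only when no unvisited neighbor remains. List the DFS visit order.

9 -> 11 -> 12 -> 6 -> 8 -> 10 -> 5 -> 4 -> 0 -> 2 -> 3 -> 1 -> 7

Visit 9
9 → 11
11 → 12
12 → 6
6 → 8
8 → 10
10 → 5
10 → 4
10 → 0
0 → 2
11 → 3
3 → 1
9 → 7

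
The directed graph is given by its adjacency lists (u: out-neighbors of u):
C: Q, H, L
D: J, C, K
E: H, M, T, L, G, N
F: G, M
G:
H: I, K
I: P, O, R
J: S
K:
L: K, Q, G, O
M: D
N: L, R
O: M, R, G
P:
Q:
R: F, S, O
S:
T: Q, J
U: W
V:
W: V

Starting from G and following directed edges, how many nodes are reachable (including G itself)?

1

BFS from G visits: G
Reachable nodes: 1 of 21 total.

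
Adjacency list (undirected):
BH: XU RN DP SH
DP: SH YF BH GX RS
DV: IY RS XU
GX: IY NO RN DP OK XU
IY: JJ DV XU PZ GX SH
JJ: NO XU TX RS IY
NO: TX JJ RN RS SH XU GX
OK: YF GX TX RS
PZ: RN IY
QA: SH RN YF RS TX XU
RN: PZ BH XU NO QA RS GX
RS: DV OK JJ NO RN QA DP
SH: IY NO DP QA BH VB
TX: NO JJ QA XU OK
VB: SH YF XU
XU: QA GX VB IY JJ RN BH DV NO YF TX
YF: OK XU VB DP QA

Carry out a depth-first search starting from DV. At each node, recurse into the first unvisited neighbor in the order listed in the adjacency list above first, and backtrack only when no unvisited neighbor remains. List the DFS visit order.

DV → IY → JJ → NO → TX → QA → SH → DP → YF → OK → GX → RN → PZ → BH → XU → VB → RS

Visit DV
DV → IY
IY → JJ
JJ → NO
NO → TX
TX → QA
QA → SH
SH → DP
DP → YF
YF → OK
OK → GX
GX → RN
RN → PZ
RN → BH
BH → XU
XU → VB
RN → RS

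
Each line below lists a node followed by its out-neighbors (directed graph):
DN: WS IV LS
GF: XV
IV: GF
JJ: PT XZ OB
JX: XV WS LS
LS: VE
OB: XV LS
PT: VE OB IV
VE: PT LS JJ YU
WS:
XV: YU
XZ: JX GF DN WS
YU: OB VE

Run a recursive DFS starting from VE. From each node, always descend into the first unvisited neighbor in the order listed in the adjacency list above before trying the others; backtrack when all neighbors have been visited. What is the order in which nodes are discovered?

VE PT OB XV YU LS IV GF JJ XZ JX WS DN

Visit VE
VE → PT
PT → OB
OB → XV
XV → YU
OB → LS
PT → IV
IV → GF
VE → JJ
JJ → XZ
XZ → JX
JX → WS
XZ → DN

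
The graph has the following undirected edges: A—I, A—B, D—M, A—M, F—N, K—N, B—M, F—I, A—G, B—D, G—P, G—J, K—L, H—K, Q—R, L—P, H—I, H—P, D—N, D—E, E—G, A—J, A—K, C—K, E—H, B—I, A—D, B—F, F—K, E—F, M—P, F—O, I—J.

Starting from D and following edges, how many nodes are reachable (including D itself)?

BFS from D visits: D, N, M, E, B, A, K, F, P, H, G, I, J, L, C, O
Reachable nodes: 16 of 18 total.

16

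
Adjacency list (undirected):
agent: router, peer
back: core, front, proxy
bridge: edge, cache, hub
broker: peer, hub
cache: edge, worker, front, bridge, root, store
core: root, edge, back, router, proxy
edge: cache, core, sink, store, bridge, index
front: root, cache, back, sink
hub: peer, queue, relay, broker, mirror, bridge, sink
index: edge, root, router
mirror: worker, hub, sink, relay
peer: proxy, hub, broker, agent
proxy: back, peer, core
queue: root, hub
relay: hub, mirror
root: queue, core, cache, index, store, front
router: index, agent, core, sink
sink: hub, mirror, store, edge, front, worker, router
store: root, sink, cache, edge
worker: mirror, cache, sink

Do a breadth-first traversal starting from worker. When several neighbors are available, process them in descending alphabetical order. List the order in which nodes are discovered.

Visit worker; enqueue sink, mirror, cache → queue [sink, mirror, cache]
Visit sink; enqueue store, router, hub, front, edge → queue [mirror, cache, store, router, hub, front, edge]
Visit mirror; enqueue relay → queue [cache, store, router, hub, front, edge, relay]
Visit cache; enqueue root, bridge → queue [store, router, hub, front, edge, relay, root, bridge]
Visit store → queue [router, hub, front, edge, relay, root, bridge]
Visit router; enqueue index, core, agent → queue [hub, front, edge, relay, root, bridge, index, core, agent]
Visit hub; enqueue queue, peer, broker → queue [front, edge, relay, root, bridge, index, core, agent, queue, peer, broker]
Visit front; enqueue back → queue [edge, relay, root, bridge, index, core, agent, queue, peer, broker, back]
Visit edge → queue [relay, root, bridge, index, core, agent, queue, peer, broker, back]
Visit relay → queue [root, bridge, index, core, agent, queue, peer, broker, back]
Visit root → queue [bridge, index, core, agent, queue, peer, broker, back]
Visit bridge → queue [index, core, agent, queue, peer, broker, back]
Visit index → queue [core, agent, queue, peer, broker, back]
Visit core; enqueue proxy → queue [agent, queue, peer, broker, back, proxy]
Visit agent → queue [queue, peer, broker, back, proxy]
Visit queue → queue [peer, broker, back, proxy]
Visit peer → queue [broker, back, proxy]
Visit broker → queue [back, proxy]
Visit back → queue [proxy]
Visit proxy → queue []

worker → sink → mirror → cache → store → router → hub → front → edge → relay → root → bridge → index → core → agent → queue → peer → broker → back → proxy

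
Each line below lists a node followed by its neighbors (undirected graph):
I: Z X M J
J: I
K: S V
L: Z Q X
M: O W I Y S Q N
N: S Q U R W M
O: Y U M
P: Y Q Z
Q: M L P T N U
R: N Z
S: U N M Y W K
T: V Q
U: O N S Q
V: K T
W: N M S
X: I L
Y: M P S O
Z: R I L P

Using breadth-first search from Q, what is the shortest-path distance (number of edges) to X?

2

Level 0: Q
Level 1: L, M, N, P, T, U
Level 2: I, O, R, S, V, W, X, Y, Z
Level 3: J, K
X first appears at level 2.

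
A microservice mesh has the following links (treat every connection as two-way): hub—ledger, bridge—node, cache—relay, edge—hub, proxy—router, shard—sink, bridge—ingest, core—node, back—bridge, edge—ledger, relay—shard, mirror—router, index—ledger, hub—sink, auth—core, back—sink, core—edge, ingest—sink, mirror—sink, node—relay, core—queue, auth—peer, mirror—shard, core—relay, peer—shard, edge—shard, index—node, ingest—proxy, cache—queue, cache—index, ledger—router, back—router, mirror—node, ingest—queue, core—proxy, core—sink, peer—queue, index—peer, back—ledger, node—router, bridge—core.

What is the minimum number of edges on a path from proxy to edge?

Level 0: proxy
Level 1: core, ingest, router
Level 2: auth, back, bridge, edge, ledger, mirror, node, queue, relay, sink
Level 3: cache, hub, index, peer, shard
edge first appears at level 2.

2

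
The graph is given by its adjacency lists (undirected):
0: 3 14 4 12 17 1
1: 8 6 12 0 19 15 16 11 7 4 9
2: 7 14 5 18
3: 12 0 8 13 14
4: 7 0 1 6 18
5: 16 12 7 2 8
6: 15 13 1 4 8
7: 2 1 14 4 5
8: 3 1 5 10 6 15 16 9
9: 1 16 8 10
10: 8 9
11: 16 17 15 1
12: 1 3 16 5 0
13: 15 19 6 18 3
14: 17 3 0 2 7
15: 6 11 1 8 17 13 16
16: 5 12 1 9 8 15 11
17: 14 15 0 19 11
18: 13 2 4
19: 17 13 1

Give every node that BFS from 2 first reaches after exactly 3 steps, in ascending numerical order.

6, 9, 10, 11, 15, 19

Level 0: 2
Level 1: 5, 7, 14, 18
Level 2: 0, 1, 3, 4, 8, 12, 13, 16, 17
Level 3: 6, 9, 10, 11, 15, 19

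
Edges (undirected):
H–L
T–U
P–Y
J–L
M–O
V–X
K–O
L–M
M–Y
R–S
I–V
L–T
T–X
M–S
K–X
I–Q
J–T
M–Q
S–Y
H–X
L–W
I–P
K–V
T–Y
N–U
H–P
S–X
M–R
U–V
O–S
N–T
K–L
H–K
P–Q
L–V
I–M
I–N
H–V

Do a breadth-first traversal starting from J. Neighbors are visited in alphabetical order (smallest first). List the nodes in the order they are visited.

J, L, T, H, K, M, V, W, N, U, X, Y, P, O, I, Q, R, S

Visit J; enqueue L, T → queue [L, T]
Visit L; enqueue H, K, M, V, W → queue [T, H, K, M, V, W]
Visit T; enqueue N, U, X, Y → queue [H, K, M, V, W, N, U, X, Y]
Visit H; enqueue P → queue [K, M, V, W, N, U, X, Y, P]
Visit K; enqueue O → queue [M, V, W, N, U, X, Y, P, O]
Visit M; enqueue I, Q, R, S → queue [V, W, N, U, X, Y, P, O, I, Q, R, S]
Visit V → queue [W, N, U, X, Y, P, O, I, Q, R, S]
Visit W → queue [N, U, X, Y, P, O, I, Q, R, S]
Visit N → queue [U, X, Y, P, O, I, Q, R, S]
Visit U → queue [X, Y, P, O, I, Q, R, S]
Visit X → queue [Y, P, O, I, Q, R, S]
Visit Y → queue [P, O, I, Q, R, S]
Visit P → queue [O, I, Q, R, S]
Visit O → queue [I, Q, R, S]
Visit I → queue [Q, R, S]
Visit Q → queue [R, S]
Visit R → queue [S]
Visit S → queue []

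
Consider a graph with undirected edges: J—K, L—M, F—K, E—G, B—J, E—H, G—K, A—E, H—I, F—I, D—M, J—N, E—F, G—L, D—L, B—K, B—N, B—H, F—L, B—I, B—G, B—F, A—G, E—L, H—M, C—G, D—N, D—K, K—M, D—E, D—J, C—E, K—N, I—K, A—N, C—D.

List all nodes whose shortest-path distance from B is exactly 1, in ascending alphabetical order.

Level 0: B
Level 1: F, G, H, I, J, K, N
Level 2: A, C, D, E, L, M

F, G, H, I, J, K, N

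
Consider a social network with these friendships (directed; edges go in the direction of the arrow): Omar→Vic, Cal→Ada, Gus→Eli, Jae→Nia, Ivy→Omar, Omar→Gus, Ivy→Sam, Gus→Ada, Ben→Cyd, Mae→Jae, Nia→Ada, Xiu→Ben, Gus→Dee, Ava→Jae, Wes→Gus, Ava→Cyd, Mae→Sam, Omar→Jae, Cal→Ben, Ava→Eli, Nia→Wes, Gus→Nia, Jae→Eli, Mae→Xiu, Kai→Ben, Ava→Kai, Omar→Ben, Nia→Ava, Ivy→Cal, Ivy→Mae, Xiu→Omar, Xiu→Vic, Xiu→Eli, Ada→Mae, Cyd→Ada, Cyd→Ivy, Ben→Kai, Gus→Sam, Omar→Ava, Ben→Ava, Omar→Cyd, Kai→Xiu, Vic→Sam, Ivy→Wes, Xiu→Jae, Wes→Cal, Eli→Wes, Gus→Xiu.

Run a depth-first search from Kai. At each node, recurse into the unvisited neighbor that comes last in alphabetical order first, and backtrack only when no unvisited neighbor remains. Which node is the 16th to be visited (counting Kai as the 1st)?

Cyd

Visit Kai
Kai → Xiu
Xiu → Vic
Vic → Sam
Xiu → Omar
Omar → Jae
Jae → Nia
Nia → Wes
Wes → Gus
Gus → Eli
Gus → Dee
Gus → Ada
Ada → Mae
Wes → Cal
Cal → Ben
Ben → Cyd
Cyd → Ivy
Ben → Ava

Visit order: Kai, Xiu, Vic, Sam, Omar, Jae, Nia, Wes, Gus, Eli, Dee, Ada, Mae, Cal, Ben, Cyd, Ivy, Ava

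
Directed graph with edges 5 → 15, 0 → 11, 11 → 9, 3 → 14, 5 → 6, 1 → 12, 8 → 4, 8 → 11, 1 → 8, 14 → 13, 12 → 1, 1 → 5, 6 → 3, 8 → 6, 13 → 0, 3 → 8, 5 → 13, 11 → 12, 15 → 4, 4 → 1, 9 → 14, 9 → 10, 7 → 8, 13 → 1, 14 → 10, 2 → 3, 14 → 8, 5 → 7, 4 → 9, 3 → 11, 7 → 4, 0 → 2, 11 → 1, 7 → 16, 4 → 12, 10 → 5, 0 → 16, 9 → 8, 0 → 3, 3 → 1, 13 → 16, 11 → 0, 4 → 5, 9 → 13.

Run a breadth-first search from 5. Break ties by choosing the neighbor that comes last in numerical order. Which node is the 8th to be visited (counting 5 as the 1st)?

1

Visit 5; enqueue 15, 13, 7, 6 → queue [15, 13, 7, 6]
Visit 15; enqueue 4 → queue [13, 7, 6, 4]
Visit 13; enqueue 16, 1, 0 → queue [7, 6, 4, 16, 1, 0]
Visit 7; enqueue 8 → queue [6, 4, 16, 1, 0, 8]
Visit 6; enqueue 3 → queue [4, 16, 1, 0, 8, 3]
Visit 4; enqueue 12, 9 → queue [16, 1, 0, 8, 3, 12, 9]
Visit 16 → queue [1, 0, 8, 3, 12, 9]
Visit 1 → queue [0, 8, 3, 12, 9]
Visit 0; enqueue 11, 2 → queue [8, 3, 12, 9, 11, 2]
Visit 8 → queue [3, 12, 9, 11, 2]
Visit 3; enqueue 14 → queue [12, 9, 11, 2, 14]
Visit 12 → queue [9, 11, 2, 14]
Visit 9; enqueue 10 → queue [11, 2, 14, 10]
Visit 11 → queue [2, 14, 10]
Visit 2 → queue [14, 10]
Visit 14 → queue [10]
Visit 10 → queue []

Visit order: 5, 15, 13, 7, 6, 4, 16, 1, 0, 8, 3, 12, 9, 11, 2, 14, 10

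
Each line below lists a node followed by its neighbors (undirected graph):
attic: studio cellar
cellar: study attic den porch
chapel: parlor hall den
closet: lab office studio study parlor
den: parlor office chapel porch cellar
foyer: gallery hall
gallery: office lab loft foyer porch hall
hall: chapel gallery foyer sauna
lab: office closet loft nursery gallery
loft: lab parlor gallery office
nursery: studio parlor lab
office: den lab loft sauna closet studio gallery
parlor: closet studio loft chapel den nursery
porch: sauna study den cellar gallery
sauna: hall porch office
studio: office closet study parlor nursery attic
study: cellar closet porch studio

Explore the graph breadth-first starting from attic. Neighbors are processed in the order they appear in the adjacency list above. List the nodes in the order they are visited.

Visit attic; enqueue studio, cellar → queue [studio, cellar]
Visit studio; enqueue office, closet, study, parlor, nursery → queue [cellar, office, closet, study, parlor, nursery]
Visit cellar; enqueue den, porch → queue [office, closet, study, parlor, nursery, den, porch]
Visit office; enqueue lab, loft, sauna, gallery → queue [closet, study, parlor, nursery, den, porch, lab, loft, sauna, gallery]
Visit closet → queue [study, parlor, nursery, den, porch, lab, loft, sauna, gallery]
Visit study → queue [parlor, nursery, den, porch, lab, loft, sauna, gallery]
Visit parlor; enqueue chapel → queue [nursery, den, porch, lab, loft, sauna, gallery, chapel]
Visit nursery → queue [den, porch, lab, loft, sauna, gallery, chapel]
Visit den → queue [porch, lab, loft, sauna, gallery, chapel]
Visit porch → queue [lab, loft, sauna, gallery, chapel]
Visit lab → queue [loft, sauna, gallery, chapel]
Visit loft → queue [sauna, gallery, chapel]
Visit sauna; enqueue hall → queue [gallery, chapel, hall]
Visit gallery; enqueue foyer → queue [chapel, hall, foyer]
Visit chapel → queue [hall, foyer]
Visit hall → queue [foyer]
Visit foyer → queue []

attic -> studio -> cellar -> office -> closet -> study -> parlor -> nursery -> den -> porch -> lab -> loft -> sauna -> gallery -> chapel -> hall -> foyer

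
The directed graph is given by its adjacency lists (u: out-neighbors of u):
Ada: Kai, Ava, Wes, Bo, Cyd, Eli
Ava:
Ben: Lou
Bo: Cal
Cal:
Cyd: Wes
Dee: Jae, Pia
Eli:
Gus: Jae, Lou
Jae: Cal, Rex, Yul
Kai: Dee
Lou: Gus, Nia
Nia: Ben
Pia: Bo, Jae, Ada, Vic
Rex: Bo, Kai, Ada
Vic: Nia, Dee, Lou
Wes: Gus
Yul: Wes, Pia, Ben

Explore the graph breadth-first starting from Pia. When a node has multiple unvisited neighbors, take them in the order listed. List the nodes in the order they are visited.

Pia, Bo, Jae, Ada, Vic, Cal, Rex, Yul, Kai, Ava, Wes, Cyd, Eli, Nia, Dee, Lou, Ben, Gus

Visit Pia; enqueue Bo, Jae, Ada, Vic → queue [Bo, Jae, Ada, Vic]
Visit Bo; enqueue Cal → queue [Jae, Ada, Vic, Cal]
Visit Jae; enqueue Rex, Yul → queue [Ada, Vic, Cal, Rex, Yul]
Visit Ada; enqueue Kai, Ava, Wes, Cyd, Eli → queue [Vic, Cal, Rex, Yul, Kai, Ava, Wes, Cyd, Eli]
Visit Vic; enqueue Nia, Dee, Lou → queue [Cal, Rex, Yul, Kai, Ava, Wes, Cyd, Eli, Nia, Dee, Lou]
Visit Cal → queue [Rex, Yul, Kai, Ava, Wes, Cyd, Eli, Nia, Dee, Lou]
Visit Rex → queue [Yul, Kai, Ava, Wes, Cyd, Eli, Nia, Dee, Lou]
Visit Yul; enqueue Ben → queue [Kai, Ava, Wes, Cyd, Eli, Nia, Dee, Lou, Ben]
Visit Kai → queue [Ava, Wes, Cyd, Eli, Nia, Dee, Lou, Ben]
Visit Ava → queue [Wes, Cyd, Eli, Nia, Dee, Lou, Ben]
Visit Wes; enqueue Gus → queue [Cyd, Eli, Nia, Dee, Lou, Ben, Gus]
Visit Cyd → queue [Eli, Nia, Dee, Lou, Ben, Gus]
Visit Eli → queue [Nia, Dee, Lou, Ben, Gus]
Visit Nia → queue [Dee, Lou, Ben, Gus]
Visit Dee → queue [Lou, Ben, Gus]
Visit Lou → queue [Ben, Gus]
Visit Ben → queue [Gus]
Visit Gus → queue []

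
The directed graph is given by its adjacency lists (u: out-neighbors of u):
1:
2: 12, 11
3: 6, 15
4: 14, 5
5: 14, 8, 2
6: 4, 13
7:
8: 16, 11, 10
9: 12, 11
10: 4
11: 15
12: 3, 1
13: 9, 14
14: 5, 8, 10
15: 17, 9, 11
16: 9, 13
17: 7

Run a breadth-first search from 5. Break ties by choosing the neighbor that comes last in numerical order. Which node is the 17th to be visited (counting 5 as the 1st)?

Visit 5; enqueue 14, 8, 2 → queue [14, 8, 2]
Visit 14; enqueue 10 → queue [8, 2, 10]
Visit 8; enqueue 16, 11 → queue [2, 10, 16, 11]
Visit 2; enqueue 12 → queue [10, 16, 11, 12]
Visit 10; enqueue 4 → queue [16, 11, 12, 4]
Visit 16; enqueue 13, 9 → queue [11, 12, 4, 13, 9]
Visit 11; enqueue 15 → queue [12, 4, 13, 9, 15]
Visit 12; enqueue 3, 1 → queue [4, 13, 9, 15, 3, 1]
Visit 4 → queue [13, 9, 15, 3, 1]
Visit 13 → queue [9, 15, 3, 1]
Visit 9 → queue [15, 3, 1]
Visit 15; enqueue 17 → queue [3, 1, 17]
Visit 3; enqueue 6 → queue [1, 17, 6]
Visit 1 → queue [17, 6]
Visit 17; enqueue 7 → queue [6, 7]
Visit 6 → queue [7]
Visit 7 → queue []

Visit order: 5, 14, 8, 2, 10, 16, 11, 12, 4, 13, 9, 15, 3, 1, 17, 6, 7

7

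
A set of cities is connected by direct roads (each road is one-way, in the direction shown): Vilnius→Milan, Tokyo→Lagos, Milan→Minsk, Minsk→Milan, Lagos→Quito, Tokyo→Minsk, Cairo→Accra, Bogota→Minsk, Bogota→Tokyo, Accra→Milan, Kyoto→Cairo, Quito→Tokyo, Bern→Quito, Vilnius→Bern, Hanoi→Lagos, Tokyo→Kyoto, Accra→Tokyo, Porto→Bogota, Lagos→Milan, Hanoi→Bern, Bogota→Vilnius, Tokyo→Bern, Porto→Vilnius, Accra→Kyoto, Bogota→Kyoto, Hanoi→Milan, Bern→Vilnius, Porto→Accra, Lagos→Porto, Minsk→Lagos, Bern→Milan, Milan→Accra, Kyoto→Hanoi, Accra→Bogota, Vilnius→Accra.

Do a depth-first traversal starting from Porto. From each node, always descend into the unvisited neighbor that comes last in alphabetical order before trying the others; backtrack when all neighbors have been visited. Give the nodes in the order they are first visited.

Porto, Vilnius, Milan, Minsk, Lagos, Quito, Tokyo, Kyoto, Hanoi, Bern, Cairo, Accra, Bogota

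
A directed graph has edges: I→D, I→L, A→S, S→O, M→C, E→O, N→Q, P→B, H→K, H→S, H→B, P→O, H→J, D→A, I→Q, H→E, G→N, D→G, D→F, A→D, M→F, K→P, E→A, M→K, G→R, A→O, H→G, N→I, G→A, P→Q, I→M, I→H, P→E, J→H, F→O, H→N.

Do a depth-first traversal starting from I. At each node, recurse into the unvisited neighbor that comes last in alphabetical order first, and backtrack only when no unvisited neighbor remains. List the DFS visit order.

Visit I
I → Q
I → M
M → K
K → P
P → O
P → E
E → A
A → S
A → D
D → G
G → R
G → N
D → F
P → B
M → C
I → L
I → H
H → J

I -> Q -> M -> K -> P -> O -> E -> A -> S -> D -> G -> R -> N -> F -> B -> C -> L -> H -> J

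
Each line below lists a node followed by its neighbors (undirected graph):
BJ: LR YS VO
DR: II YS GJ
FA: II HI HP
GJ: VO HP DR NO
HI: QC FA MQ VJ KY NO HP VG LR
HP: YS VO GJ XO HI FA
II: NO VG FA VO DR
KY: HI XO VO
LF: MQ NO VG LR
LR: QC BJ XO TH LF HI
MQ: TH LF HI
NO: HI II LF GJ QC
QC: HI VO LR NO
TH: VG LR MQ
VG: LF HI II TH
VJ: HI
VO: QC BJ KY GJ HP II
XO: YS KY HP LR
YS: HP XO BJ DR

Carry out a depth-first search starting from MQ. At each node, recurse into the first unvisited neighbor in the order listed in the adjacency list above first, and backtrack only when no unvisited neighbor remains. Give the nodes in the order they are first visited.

MQ, TH, VG, LF, NO, HI, QC, VO, BJ, LR, XO, YS, HP, GJ, DR, II, FA, KY, VJ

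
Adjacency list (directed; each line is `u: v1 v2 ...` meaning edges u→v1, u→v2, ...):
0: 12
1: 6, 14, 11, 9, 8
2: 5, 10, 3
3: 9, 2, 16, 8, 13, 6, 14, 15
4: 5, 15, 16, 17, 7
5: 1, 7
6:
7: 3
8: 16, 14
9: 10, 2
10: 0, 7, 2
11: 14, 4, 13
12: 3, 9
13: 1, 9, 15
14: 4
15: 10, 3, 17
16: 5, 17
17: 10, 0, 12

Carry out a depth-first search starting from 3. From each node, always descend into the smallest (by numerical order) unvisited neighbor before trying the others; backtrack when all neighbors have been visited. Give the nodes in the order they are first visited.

3, 2, 5, 1, 6, 8, 14, 4, 7, 15, 10, 0, 12, 9, 17, 16, 11, 13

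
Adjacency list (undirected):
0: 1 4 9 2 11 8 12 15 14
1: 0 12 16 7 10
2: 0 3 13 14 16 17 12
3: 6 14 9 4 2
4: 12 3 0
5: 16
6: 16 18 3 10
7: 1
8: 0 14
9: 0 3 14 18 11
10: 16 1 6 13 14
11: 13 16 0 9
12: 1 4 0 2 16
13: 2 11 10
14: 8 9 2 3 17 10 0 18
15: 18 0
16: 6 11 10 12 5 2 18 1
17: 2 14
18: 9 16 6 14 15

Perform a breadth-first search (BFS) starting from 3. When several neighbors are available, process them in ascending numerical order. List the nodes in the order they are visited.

Visit 3; enqueue 2, 4, 6, 9, 14 → queue [2, 4, 6, 9, 14]
Visit 2; enqueue 0, 12, 13, 16, 17 → queue [4, 6, 9, 14, 0, 12, 13, 16, 17]
Visit 4 → queue [6, 9, 14, 0, 12, 13, 16, 17]
Visit 6; enqueue 10, 18 → queue [9, 14, 0, 12, 13, 16, 17, 10, 18]
Visit 9; enqueue 11 → queue [14, 0, 12, 13, 16, 17, 10, 18, 11]
Visit 14; enqueue 8 → queue [0, 12, 13, 16, 17, 10, 18, 11, 8]
Visit 0; enqueue 1, 15 → queue [12, 13, 16, 17, 10, 18, 11, 8, 1, 15]
Visit 12 → queue [13, 16, 17, 10, 18, 11, 8, 1, 15]
Visit 13 → queue [16, 17, 10, 18, 11, 8, 1, 15]
Visit 16; enqueue 5 → queue [17, 10, 18, 11, 8, 1, 15, 5]
Visit 17 → queue [10, 18, 11, 8, 1, 15, 5]
Visit 10 → queue [18, 11, 8, 1, 15, 5]
Visit 18 → queue [11, 8, 1, 15, 5]
Visit 11 → queue [8, 1, 15, 5]
Visit 8 → queue [1, 15, 5]
Visit 1; enqueue 7 → queue [15, 5, 7]
Visit 15 → queue [5, 7]
Visit 5 → queue [7]
Visit 7 → queue []

3 2 4 6 9 14 0 12 13 16 17 10 18 11 8 1 15 5 7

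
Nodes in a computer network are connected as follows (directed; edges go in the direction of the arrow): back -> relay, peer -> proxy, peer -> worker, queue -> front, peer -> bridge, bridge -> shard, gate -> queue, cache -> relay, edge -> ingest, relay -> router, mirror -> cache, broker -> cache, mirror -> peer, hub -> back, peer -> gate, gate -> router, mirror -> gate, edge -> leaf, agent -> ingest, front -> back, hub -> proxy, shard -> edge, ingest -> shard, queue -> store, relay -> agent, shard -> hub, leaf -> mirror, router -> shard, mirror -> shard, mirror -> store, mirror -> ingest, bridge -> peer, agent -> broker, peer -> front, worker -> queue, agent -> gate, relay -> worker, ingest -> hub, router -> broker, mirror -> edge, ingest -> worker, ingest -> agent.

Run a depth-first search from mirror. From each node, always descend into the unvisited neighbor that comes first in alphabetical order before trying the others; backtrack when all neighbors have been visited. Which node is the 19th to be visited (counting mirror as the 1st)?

peer

Visit mirror
mirror → cache
cache → relay
relay → agent
agent → broker
agent → gate
gate → queue
queue → front
front → back
queue → store
gate → router
router → shard
shard → edge
edge → ingest
ingest → hub
hub → proxy
ingest → worker
edge → leaf
mirror → peer
peer → bridge

Visit order: mirror, cache, relay, agent, broker, gate, queue, front, back, store, router, shard, edge, ingest, hub, proxy, worker, leaf, peer, bridge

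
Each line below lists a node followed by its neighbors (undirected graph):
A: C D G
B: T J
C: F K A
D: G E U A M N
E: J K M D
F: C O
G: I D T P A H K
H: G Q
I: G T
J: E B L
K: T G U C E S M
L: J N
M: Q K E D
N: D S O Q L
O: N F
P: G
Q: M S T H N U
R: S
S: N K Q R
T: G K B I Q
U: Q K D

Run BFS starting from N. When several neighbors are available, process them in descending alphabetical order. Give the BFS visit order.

N S Q O L D R K U T M H F J G E A C I B P

Visit N; enqueue S, Q, O, L, D → queue [S, Q, O, L, D]
Visit S; enqueue R, K → queue [Q, O, L, D, R, K]
Visit Q; enqueue U, T, M, H → queue [O, L, D, R, K, U, T, M, H]
Visit O; enqueue F → queue [L, D, R, K, U, T, M, H, F]
Visit L; enqueue J → queue [D, R, K, U, T, M, H, F, J]
Visit D; enqueue G, E, A → queue [R, K, U, T, M, H, F, J, G, E, A]
Visit R → queue [K, U, T, M, H, F, J, G, E, A]
Visit K; enqueue C → queue [U, T, M, H, F, J, G, E, A, C]
Visit U → queue [T, M, H, F, J, G, E, A, C]
Visit T; enqueue I, B → queue [M, H, F, J, G, E, A, C, I, B]
Visit M → queue [H, F, J, G, E, A, C, I, B]
Visit H → queue [F, J, G, E, A, C, I, B]
Visit F → queue [J, G, E, A, C, I, B]
Visit J → queue [G, E, A, C, I, B]
Visit G; enqueue P → queue [E, A, C, I, B, P]
Visit E → queue [A, C, I, B, P]
Visit A → queue [C, I, B, P]
Visit C → queue [I, B, P]
Visit I → queue [B, P]
Visit B → queue [P]
Visit P → queue []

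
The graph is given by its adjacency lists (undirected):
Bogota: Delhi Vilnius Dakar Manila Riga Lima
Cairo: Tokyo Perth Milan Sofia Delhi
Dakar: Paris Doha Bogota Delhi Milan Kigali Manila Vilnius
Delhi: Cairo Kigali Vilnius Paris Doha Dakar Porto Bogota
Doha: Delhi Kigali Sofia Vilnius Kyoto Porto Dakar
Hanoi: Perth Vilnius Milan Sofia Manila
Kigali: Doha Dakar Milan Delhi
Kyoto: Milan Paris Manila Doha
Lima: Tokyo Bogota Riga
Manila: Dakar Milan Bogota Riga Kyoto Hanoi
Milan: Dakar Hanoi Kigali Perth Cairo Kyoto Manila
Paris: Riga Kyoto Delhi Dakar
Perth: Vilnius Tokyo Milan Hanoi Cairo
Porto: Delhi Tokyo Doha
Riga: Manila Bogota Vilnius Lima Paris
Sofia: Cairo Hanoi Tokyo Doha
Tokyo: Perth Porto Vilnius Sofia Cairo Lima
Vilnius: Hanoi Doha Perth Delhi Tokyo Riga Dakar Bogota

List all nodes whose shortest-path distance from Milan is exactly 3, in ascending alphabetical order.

Level 0: Milan
Level 1: Cairo, Dakar, Hanoi, Kigali, Kyoto, Manila, Perth
Level 2: Bogota, Delhi, Doha, Paris, Riga, Sofia, Tokyo, Vilnius
Level 3: Lima, Porto

Lima, Porto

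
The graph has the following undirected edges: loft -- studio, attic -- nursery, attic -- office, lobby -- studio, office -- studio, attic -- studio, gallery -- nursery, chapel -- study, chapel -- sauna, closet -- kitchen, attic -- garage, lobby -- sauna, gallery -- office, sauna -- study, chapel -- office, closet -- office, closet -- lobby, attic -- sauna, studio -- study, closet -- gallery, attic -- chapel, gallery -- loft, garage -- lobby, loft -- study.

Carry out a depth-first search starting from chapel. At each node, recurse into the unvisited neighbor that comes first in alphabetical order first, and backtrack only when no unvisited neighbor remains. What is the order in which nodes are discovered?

chapel attic garage lobby closet gallery loft studio office study sauna nursery kitchen

Visit chapel
chapel → attic
attic → garage
garage → lobby
lobby → closet
closet → gallery
gallery → loft
loft → studio
studio → office
studio → study
study → sauna
gallery → nursery
closet → kitchen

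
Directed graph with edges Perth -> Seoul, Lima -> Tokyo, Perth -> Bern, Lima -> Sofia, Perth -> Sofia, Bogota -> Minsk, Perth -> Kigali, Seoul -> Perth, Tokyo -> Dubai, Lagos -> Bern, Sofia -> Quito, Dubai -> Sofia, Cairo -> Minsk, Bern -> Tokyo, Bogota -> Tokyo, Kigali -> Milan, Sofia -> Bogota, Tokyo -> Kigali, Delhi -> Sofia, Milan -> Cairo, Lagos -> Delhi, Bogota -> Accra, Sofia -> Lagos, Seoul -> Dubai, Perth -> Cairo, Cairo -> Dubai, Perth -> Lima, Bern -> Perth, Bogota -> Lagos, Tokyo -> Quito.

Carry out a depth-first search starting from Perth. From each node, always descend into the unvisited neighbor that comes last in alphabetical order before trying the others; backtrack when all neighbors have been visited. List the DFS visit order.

Visit Perth
Perth → Sofia
Sofia → Quito
Sofia → Lagos
Lagos → Delhi
Lagos → Bern
Bern → Tokyo
Tokyo → Kigali
Kigali → Milan
Milan → Cairo
Cairo → Minsk
Cairo → Dubai
Sofia → Bogota
Bogota → Accra
Perth → Seoul
Perth → Lima

Perth, Sofia, Quito, Lagos, Delhi, Bern, Tokyo, Kigali, Milan, Cairo, Minsk, Dubai, Bogota, Accra, Seoul, Lima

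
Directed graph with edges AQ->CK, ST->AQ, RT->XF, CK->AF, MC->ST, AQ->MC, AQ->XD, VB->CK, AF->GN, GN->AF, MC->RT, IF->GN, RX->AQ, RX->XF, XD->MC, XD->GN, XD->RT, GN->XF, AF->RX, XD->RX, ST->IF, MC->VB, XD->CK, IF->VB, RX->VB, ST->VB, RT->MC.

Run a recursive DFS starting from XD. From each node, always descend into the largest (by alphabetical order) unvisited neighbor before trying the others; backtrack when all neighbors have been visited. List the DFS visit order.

Visit XD
XD → RX
RX → XF
RX → VB
VB → CK
CK → AF
AF → GN
RX → AQ
AQ → MC
MC → ST
ST → IF
MC → RT

XD → RX → XF → VB → CK → AF → GN → AQ → MC → ST → IF → RT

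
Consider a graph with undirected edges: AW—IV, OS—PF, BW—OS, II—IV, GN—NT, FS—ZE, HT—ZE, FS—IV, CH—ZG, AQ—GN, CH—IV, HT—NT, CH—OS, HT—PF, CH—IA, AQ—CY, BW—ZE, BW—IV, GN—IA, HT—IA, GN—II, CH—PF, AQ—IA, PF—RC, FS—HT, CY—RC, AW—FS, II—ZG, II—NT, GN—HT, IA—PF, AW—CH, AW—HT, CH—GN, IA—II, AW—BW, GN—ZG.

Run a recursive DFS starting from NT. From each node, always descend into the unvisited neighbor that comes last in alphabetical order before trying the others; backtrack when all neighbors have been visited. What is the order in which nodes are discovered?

Visit NT
NT → II
II → ZG
ZG → GN
GN → IA
IA → PF
PF → RC
RC → CY
CY → AQ
PF → OS
OS → CH
CH → IV
IV → FS
FS → ZE
ZE → HT
HT → AW
AW → BW

NT -> II -> ZG -> GN -> IA -> PF -> RC -> CY -> AQ -> OS -> CH -> IV -> FS -> ZE -> HT -> AW -> BW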